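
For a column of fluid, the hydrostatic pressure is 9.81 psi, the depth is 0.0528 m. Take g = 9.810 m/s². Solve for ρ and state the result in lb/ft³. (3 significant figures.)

8150 lb/ft³

Rearranging P = ρ·g·h for ρ: ρ = P/(g·h).
P = 9.81 psi = 67638 Pa; h = 0.0528 m; g = 9.810 m/s².
ρ = 1.306×10^5 kg/m³
1.306×10^5 kg/m³ × (1 lb/ft³ / 16.02 kg/m³) = 8152 lb/ft³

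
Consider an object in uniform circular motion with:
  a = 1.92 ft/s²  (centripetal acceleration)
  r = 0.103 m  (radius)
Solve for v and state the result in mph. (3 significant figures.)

0.549 mph

Rearranging a = v²/r for v: v = √(a·r).
a = 1.92 ft/s² = 0.5852 m/s²; r = 0.103 m.
v = 0.2455 m/s
0.2455 m/s × (1 mph / 0.4470 m/s) = 0.5492 mph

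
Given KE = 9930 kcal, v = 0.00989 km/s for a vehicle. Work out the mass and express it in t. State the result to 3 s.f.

850 t

Solving KE = ½mv² for m: m = 2·KE/v².
KE = 9930 kcal = 4.155×10^7 J; v = 0.00989 km/s = 9.890 m/s.
m = 8.495×10^5 kg
8.495×10^5 kg × (1 t / 1000 kg) = 849.5 t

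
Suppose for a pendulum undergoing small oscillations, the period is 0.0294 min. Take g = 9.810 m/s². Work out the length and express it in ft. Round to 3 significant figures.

Rearranging T = 2π√(L/g) for L: L = g·(T/2π)².
T = 0.0294 min = 1.764 s; g = 9.810 m/s².
L = 0.7732 m
0.7732 m × (1 ft / 0.3048 m) = 2.537 ft

2.54 ft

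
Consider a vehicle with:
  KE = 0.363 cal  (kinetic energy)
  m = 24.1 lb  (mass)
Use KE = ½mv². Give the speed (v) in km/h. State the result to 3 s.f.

Solving KE = ½mv² for v: v = √(2·KE/m).
KE = 0.363 cal = 1.519 J; m = 24.1 lb = 10.93 kg.
v = 0.5271 m/s
0.5271 m/s × (1 km/h / 0.2778 m/s) = 1.898 km/h

1.90 km/h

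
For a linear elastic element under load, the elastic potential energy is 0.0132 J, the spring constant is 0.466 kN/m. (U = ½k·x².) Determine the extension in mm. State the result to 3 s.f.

Solving U = ½k·x² for x: x = √(2U/k).
U = 0.0132 J; k = 0.466 kN/m = 466.0 N/m.
x = 0.007527 m
0.007527 m × (1 mm / 0.001000 m) = 7.527 mm

7.53 mm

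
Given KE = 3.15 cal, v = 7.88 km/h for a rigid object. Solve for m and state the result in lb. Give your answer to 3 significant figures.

Rearranging KE = ½mv² for m: m = 2·KE/v².
KE = 3.15 cal = 13.18 J; v = 7.88 km/h = 2.189 m/s.
m = 5.502 kg
5.502 kg × (1 lb / 0.4536 kg) = 12.13 lb

12.1 lb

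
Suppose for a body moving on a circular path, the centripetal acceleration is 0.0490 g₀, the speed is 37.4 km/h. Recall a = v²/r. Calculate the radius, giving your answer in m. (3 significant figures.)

225 m

Rearranging a = v²/r for r: r = v²/a.
a = 0.0490 g₀ = 0.4805 m/s²; v = 37.4 km/h = 10.39 m/s.
r = 224.6 m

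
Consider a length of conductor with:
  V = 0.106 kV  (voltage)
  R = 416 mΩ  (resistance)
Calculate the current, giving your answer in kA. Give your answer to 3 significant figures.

Rearranging: I = V/R.
V = 0.106 kV = 106.0 V; R = 416 mΩ = 0.4160 Ω.
I = 254.8 A
254.8 A × (1 kA / 1000 A) = 0.2548 kA

0.255 kA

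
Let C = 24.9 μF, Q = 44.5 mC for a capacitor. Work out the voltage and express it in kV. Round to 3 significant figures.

Solving C = Q/V for V: V = Q/C.
C = 24.9 μF = 2.490×10^-5 F; Q = 44.5 mC = 0.04450 C.
V = 1787 V  (the unit combination reduces to kg·m²/(A·s³) = V)
1787 V × (1 kV / 1000 V) = 1.787 kV

1.79 kV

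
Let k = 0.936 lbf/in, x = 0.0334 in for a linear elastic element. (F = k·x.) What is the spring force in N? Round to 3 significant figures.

0.139 N

Directly: F = kx.
k = 0.936 lbf/in = 163.9 N/m; x = 0.0334 in = 8.484×10^-4 m.
F = 0.1391 N  (the unit combination reduces to kg·m/s² = N)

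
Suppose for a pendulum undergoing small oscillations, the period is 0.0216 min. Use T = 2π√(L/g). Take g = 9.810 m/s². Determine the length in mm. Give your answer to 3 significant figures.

Rearranging: L = g·(T/2π)².
T = 0.0216 min = 1.296 s; g = 9.810 m/s².
L = 0.4174 m
0.4174 m × (1 mm / 0.001000 m) = 417.4 mm

417 mm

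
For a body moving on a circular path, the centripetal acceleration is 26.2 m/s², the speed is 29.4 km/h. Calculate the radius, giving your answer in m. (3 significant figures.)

Solving a = v²/r for r: r = v²/a.
a = 26.2 m/s²; v = 29.4 km/h = 8.167 m/s.
r = 2.546 m

2.55 m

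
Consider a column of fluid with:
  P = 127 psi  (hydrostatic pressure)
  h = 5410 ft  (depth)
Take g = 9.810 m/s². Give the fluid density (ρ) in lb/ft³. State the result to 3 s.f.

Rearranging P = ρ·g·h for ρ: ρ = P/(g·h).
P = 127 psi = 8.756×10^5 Pa; h = 5410 ft = 1649 m; g = 9.810 m/s².
ρ = 54.13 kg/m³
54.13 kg/m³ × (1 lb/ft³ / 16.02 kg/m³) = 3.379 lb/ft³

3.38 lb/ft³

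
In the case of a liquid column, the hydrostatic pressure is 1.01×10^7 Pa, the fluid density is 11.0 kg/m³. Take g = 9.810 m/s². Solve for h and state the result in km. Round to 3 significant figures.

93.6 km

Rearranging P = ρ·g·h for h: h = P/(ρ·g).
P = 1.01×10^7 Pa; ρ = 11.0 kg/m³; g = 9.810 m/s².
h = 93597 m
93597 m × (1 km / 1000 m) = 93.60 km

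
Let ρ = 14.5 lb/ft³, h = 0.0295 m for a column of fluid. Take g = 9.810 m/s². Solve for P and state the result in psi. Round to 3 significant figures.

0.00975 psi

Directly: P = ρgh.
ρ = 14.5 lb/ft³ = 232.3 kg/m³; h = 0.0295 m; g = 9.810 m/s².
P = 67.22 Pa  (the unit combination reduces to kg/(m·s²) = Pa)
67.22 Pa × (1 psi / 6895 Pa) = 0.009749 psi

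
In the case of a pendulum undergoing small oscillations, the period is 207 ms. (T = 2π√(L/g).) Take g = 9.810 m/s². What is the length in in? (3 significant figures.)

Solving T = 2π√(L/g) for L: L = g·(T/2π)².
T = 207 ms = 0.2070 s; g = 9.810 m/s².
L = 0.01065 m
0.01065 m × (1 in / 0.02540 m) = 0.4192 in

0.419 in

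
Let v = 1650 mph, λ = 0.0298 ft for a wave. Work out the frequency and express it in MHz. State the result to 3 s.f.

0.0812 MHz

Solving v = f·λ for f: f = v/λ.
v = 1650 mph = 737.6 m/s; λ = 0.0298 ft = 0.009083 m.
f = 81208 Hz
81208 Hz × (1 MHz / 1.000×10^6 Hz) = 0.08121 MHz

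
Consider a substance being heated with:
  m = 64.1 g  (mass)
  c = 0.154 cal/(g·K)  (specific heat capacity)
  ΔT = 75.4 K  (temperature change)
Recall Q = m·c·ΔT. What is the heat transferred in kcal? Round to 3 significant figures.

Directly: Q = mcΔT.
m = 64.1 g = 0.06410 kg; c = 0.154 cal/(g·K) = 644.3 J/(kg·K); ΔT = 75.4 K.
Q = 3114 J
3114 J × (1 kcal / 4184 J) = 0.7443 kcal

0.744 kcal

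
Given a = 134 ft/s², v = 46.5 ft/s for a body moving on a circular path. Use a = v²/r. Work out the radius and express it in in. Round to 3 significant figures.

Rearranging: r = v²/a.
a = 134 ft/s² = 40.84 m/s²; v = 46.5 ft/s = 14.17 m/s.
r = 4.918 m
4.918 m × (1 in / 0.02540 m) = 193.6 in

194 in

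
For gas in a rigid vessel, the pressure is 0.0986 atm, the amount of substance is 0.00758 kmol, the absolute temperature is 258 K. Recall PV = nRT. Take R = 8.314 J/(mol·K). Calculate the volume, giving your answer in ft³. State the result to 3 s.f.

Solving PV = nRT for V: V = nRT/P.
P = 0.0986 atm = 9991 Pa; n = 0.00758 kmol = 7.580 mol; T = 258 K; R = 8.314 J/(mol·K).
V = 1.627 m³
1.627 m³ × (1 ft³ / 0.02832 m³) = 57.47 ft³

57.5 ft³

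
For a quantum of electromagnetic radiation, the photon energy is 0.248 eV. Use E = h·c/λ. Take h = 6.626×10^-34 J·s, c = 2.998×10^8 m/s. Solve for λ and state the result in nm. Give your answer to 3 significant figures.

5000 nm

Solving E = h·c/λ for λ: λ = hc/E.
E = 0.248 eV = 3.973×10^-20 J; h = 6.626×10^-34 J·s; c = 2.998×10^8 m/s.
λ = 4.999×10^-6 m
4.999×10^-6 m × (1 nm / 1.000×10^-9 m) = 4999 nm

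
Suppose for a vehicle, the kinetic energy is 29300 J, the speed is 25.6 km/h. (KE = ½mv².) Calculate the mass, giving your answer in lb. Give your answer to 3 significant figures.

2550 lb

Solving KE = ½mv² for m: m = 2·KE/v².
KE = 29300 J; v = 25.6 km/h = 7.111 m/s.
m = 1159 kg
1159 kg × (1 lb / 0.4536 kg) = 2555 lb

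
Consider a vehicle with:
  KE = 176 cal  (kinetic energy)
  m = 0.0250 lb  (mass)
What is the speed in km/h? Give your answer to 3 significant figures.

Solving KE = ½mv² for v: v = √(2·KE/m).
KE = 176 cal = 736.4 J; m = 0.0250 lb = 0.01134 kg.
v = 360.4 m/s
360.4 m/s × (1 km/h / 0.2778 m/s) = 1297 km/h

1300 km/h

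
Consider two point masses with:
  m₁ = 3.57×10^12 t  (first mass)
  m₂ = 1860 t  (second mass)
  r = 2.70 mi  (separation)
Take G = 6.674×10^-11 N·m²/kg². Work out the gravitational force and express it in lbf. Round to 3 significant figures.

F is given directly by: F = Gm₁m₂/r².
m₁ = 3.57×10^12 t = 3.570×10^15 kg; m₂ = 1860 t = 1.860×10^6 kg; r = 2.70 mi = 4345 m; G = 6.674×10^-11 N·m²/kg².
F = 23472 N  (the unit combination reduces to kg·m/s² = N)
23472 N × (1 lbf / 4.448 N) = 5277 lbf

5280 lbf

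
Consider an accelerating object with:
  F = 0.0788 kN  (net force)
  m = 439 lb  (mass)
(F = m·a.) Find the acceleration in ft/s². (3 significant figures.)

From Newton's second law: a = F/m.
F = 0.0788 kN = 78.80 N; m = 439 lb = 199.1 kg.
a = 0.3957 m/s²
0.3957 m/s² × (1 ft/s² / 0.3048 m/s²) = 1.298 ft/s²

1.30 ft/s²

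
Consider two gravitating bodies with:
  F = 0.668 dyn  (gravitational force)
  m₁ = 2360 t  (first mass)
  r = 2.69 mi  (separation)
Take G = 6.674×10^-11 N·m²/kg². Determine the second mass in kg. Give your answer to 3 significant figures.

7.95×10^5 kg

From Newton's law of gravitation: m₂ = F·r²/(G·m₁).
F = 0.668 dyn = 6.680×10^-6 N; m₁ = 2360 t = 2.360×10^6 kg; r = 2.69 mi = 4329 m; G = 6.674×10^-11 N·m²/kg².
m₂ = 7.948×10^5 kg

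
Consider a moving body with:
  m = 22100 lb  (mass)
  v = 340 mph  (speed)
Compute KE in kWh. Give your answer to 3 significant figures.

KE is given directly by: KE = ½mv².
m = 22100 lb = 10024 kg; v = 340 mph = 152.0 m/s.
KE = 1.158×10^8 J
1.158×10^8 J × (1 kWh / 3.600×10^6 J) = 32.16 kWh

32.2 kWh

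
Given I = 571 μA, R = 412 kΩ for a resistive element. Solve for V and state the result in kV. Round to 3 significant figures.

0.235 kV

From Ohm's law: V = IR.
I = 571 μA = 5.710×10^-4 A; R = 412 kΩ = 4.120×10^5 Ω.
V = 235.3 V
235.3 V × (1 kV / 1000 V) = 0.2353 kV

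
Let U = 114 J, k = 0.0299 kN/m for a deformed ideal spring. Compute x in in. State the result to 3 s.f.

Rearranging: x = √(2U/k).
U = 114 J; k = 0.0299 kN/m = 29.90 N/m.
x = 2.761 m
2.761 m × (1 in / 0.02540 m) = 108.7 in

109 in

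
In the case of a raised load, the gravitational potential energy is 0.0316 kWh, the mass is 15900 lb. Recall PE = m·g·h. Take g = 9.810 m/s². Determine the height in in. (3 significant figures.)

Rearranging PE = m·g·h for h: h = PE/(m·g).
PE = 0.0316 kWh = 1.138×10^5 J; m = 15900 lb = 7212 kg; g = 9.810 m/s².
h = 1.608 m
1.608 m × (1 in / 0.02540 m) = 63.30 in

63.3 in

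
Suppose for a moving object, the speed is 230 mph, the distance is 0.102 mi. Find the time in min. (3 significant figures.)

Solving v = d/t for t: t = d/v.
v = 230 mph = 102.8 m/s; d = 0.102 mi = 164.2 m.
t = 1.597 s
1.597 s × (1 min / 60.00 s) = 0.02661 min

0.0266 min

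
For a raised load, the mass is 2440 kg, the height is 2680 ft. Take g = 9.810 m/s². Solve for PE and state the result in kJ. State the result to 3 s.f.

Directly: PE = mgh.
m = 2440 kg; h = 2680 ft = 816.9 m; g = 9.810 m/s².
PE = 1.955×10^7 J  (the unit combination reduces to kg·m²/s² = J)
1.955×10^7 J × (1 kJ / 1000 J) = 19553 kJ

19600 kJ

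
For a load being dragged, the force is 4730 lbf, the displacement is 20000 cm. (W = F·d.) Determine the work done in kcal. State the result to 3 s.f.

1010 kcal

W is given directly by: W = F·d.
F = 4730 lbf = 21040 N; d = 20000 cm = 200.0 m.
W = 4.208×10^6 J
4.208×10^6 J × (1 kcal / 4184 J) = 1006 kcal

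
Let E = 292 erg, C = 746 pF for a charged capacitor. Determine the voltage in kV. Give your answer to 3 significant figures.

Solving E = ½C·V² for V: V = √(2E/C).
E = 292 erg = 2.920×10^-5 J; C = 746 pF = 7.460×10^-10 F.
V = 279.8 V
279.8 V × (1 kV / 1000 V) = 0.2798 kV

0.280 kV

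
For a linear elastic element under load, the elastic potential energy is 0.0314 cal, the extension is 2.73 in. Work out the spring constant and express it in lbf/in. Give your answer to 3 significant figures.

0.312 lbf/in

Rearranging: k = 2U/x².
U = 0.0314 cal = 0.1314 J; x = 2.73 in = 0.06934 m.
k = 54.65 N/m
54.65 N/m × (1 lbf/in / 175.1 N/m) = 0.3120 lbf/in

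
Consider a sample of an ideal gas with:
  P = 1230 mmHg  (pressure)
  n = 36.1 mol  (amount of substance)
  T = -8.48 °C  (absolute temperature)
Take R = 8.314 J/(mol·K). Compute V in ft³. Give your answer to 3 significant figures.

From the ideal-gas law: V = nRT/P.
P = 1230 mmHg = 1.640×10^5 Pa; n = 36.1 mol; T = -8.48 °C = 264.7 K; R = 8.314 J/(mol·K).
V = 0.4844 m³
0.4844 m³ × (1 ft³ / 0.02832 m³) = 17.11 ft³

17.1 ft³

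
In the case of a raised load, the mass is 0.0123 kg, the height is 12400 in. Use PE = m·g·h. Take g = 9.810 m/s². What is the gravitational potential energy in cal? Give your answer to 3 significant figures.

PE is given directly by: PE = mgh.
m = 0.0123 kg; h = 12400 in = 315.0 m; g = 9.810 m/s².
PE = 38.00 J  (the unit combination reduces to kg·m²/s² = J)
38.00 J × (1 cal / 4.184 J) = 9.083 cal

9.08 cal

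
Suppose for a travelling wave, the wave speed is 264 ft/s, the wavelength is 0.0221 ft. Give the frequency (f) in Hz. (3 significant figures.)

11900 Hz

Rearranging v = f·λ for f: f = v/λ.
v = 264 ft/s = 80.47 m/s; λ = 0.0221 ft = 0.006736 m.
f = 11946 Hz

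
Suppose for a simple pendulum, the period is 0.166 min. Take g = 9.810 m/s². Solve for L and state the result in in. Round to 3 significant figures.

Solving T = 2π√(L/g) for L: L = g·(T/2π)².
T = 0.166 min = 9.960 s; g = 9.810 m/s².
L = 24.65 m
24.65 m × (1 in / 0.02540 m) = 970.5 in

970 in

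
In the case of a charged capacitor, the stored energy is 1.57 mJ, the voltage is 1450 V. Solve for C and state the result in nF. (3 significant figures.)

1.49 nF

Rearranging E = ½C·V² for C: C = 2E/V².
E = 1.57 mJ = 0.001570 J; V = 1450 V.
C = 1.493×10^-9 F
1.493×10^-9 F × (1 nF / 1.000×10^-9 F) = 1.493 nF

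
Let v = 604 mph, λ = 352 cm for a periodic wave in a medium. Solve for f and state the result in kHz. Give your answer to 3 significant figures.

Rearranging: f = v/λ.
v = 604 mph = 270.0 m/s; λ = 352 cm = 3.520 m.
f = 76.71 Hz
76.71 Hz × (1 kHz / 1000 Hz) = 0.07671 kHz

0.0767 kHz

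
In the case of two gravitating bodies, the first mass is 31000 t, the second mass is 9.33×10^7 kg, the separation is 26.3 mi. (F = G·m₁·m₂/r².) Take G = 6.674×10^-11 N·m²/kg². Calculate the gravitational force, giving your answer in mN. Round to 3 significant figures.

0.108 mN

From Newton's law of gravitation: F = Gm₁m₂/r².
m₁ = 31000 t = 3.100×10^7 kg; m₂ = 9.33×10^7 kg; r = 26.3 mi = 42326 m; G = 6.674×10^-11 N·m²/kg².
F = 1.078×10^-4 N
1.078×10^-4 N × (1 mN / 0.001000 N) = 0.1078 mN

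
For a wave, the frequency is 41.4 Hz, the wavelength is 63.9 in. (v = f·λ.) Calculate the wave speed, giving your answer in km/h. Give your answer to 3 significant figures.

242 km/h

v is given directly by: v = fλ.
f = 41.4 Hz; λ = 63.9 in = 1.623 m.
v = 67.19 m/s
67.19 m/s × (1 km/h / 0.2778 m/s) = 241.9 km/h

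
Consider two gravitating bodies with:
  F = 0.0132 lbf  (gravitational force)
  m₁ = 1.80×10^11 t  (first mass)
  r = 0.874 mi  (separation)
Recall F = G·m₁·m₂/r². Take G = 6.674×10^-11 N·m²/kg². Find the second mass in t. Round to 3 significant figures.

0.00967 t

From Newton's law of gravitation: m₂ = F·r²/(G·m₁).
F = 0.0132 lbf = 0.05872 N; m₁ = 1.80×10^11 t = 1.800×10^14 kg; r = 0.874 mi = 1407 m; G = 6.674×10^-11 N·m²/kg².
m₂ = 9.670 kg
9.670 kg × (1 t / 1000 kg) = 0.009670 t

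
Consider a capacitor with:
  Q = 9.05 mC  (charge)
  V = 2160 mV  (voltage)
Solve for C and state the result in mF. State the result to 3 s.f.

C is given directly by: C = Q/V.
Q = 9.05 mC = 0.009050 C; V = 2160 mV = 2.160 V.
C = 0.004190 F
0.004190 F × (1 mF / 0.001000 F) = 4.190 mF

4.19 mF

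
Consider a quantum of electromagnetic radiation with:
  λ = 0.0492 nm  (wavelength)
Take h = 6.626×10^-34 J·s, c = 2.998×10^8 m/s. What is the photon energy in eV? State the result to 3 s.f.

25200 eV

Directly: E = hc/λ.
λ = 0.0492 nm = 4.920×10^-11 m; h = 6.626×10^-34 J·s; c = 2.998×10^8 m/s.
E = 4.038×10^-15 J  (the unit combination reduces to kg·m²/s² = J)
4.038×10^-15 J × (1 eV / 1.602×10^-19 J) = 25200 eV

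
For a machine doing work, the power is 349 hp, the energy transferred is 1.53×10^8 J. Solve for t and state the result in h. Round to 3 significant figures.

Rearranging P = W/t for t: t = W/P.
P = 349 hp = 2.602×10^5 W; W = 1.53×10^8 J.
t = 587.9 s
587.9 s × (1 h / 3600 s) = 0.1633 h

0.163 h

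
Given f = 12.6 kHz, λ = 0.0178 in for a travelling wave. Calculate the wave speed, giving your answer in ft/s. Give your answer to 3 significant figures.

Directly: v = fλ.
f = 12.6 kHz = 12600 Hz; λ = 0.0178 in = 4.521×10^-4 m.
v = 5.697 m/s
5.697 m/s × (1 ft/s / 0.3048 m/s) = 18.69 ft/s

18.7 ft/s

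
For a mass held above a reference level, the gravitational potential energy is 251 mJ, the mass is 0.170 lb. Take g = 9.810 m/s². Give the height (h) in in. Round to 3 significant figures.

13.1 in

Solving PE = m·g·h for h: h = PE/(m·g).
PE = 251 mJ = 0.2510 J; m = 0.170 lb = 0.07711 kg; g = 9.810 m/s².
h = 0.3318 m
0.3318 m × (1 in / 0.02540 m) = 13.06 in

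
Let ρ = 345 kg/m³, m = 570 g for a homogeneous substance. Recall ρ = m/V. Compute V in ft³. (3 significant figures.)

0.0583 ft³

Rearranging: V = m/ρ.
ρ = 345 kg/m³; m = 570 g = 0.5700 kg.
V = 0.001652 m³
0.001652 m³ × (1 ft³ / 0.02832 m³) = 0.05835 ft³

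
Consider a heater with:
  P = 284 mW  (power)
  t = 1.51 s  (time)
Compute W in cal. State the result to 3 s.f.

Rearranging: W = P·t.
P = 284 mW = 0.2840 W; t = 1.51 s.
W = 0.4288 J  (the unit combination reduces to kg·m²/s² = J)
0.4288 J × (1 cal / 4.184 J) = 0.1025 cal

0.102 cal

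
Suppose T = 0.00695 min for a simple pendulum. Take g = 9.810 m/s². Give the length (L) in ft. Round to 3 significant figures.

0.142 ft

Rearranging T = 2π√(L/g) for L: L = g·(T/2π)².
T = 0.00695 min = 0.4170 s; g = 9.810 m/s².
L = 0.04321 m
0.04321 m × (1 ft / 0.3048 m) = 0.1418 ft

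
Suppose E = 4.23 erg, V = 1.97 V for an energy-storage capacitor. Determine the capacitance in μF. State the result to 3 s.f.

Rearranging: C = 2E/V².
E = 4.23 erg = 4.230×10^-7 J; V = 1.97 V.
C = 2.180×10^-7 F
2.180×10^-7 F × (1 μF / 1.000×10^-6 F) = 0.2180 μF

0.218 μF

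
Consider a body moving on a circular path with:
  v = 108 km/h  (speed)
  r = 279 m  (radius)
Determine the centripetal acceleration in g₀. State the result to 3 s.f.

a is given directly by: a = v²/r.
v = 108 km/h = 30.00 m/s; r = 279 m.
a = 3.226 m/s²
3.226 m/s² × (1 g₀ / 9.807 m/s²) = 0.3289 g₀

0.329 g₀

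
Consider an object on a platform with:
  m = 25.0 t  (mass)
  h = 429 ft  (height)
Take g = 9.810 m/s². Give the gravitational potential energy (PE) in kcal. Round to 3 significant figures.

PE is given directly by: PE = mgh.
m = 25.0 t = 25000 kg; h = 429 ft = 130.8 m; g = 9.810 m/s².
PE = 3.207×10^7 J  (the unit combination reduces to kg·m²/s² = J)
3.207×10^7 J × (1 kcal / 4184 J) = 7665 kcal

7660 kcal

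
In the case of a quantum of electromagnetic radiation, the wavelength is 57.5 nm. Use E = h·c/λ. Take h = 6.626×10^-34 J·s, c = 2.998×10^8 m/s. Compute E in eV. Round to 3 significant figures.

E is given directly by: E = hc/λ.
λ = 57.5 nm = 5.750×10^-8 m; h = 6.626×10^-34 J·s; c = 2.998×10^8 m/s.
E = 3.455×10^-18 J
3.455×10^-18 J × (1 eV / 1.602×10^-19 J) = 21.56 eV

21.6 eV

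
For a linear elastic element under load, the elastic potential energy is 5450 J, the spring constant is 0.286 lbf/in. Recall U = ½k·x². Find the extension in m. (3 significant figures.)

Rearranging U = ½k·x² for x: x = √(2U/k).
U = 5450 J; k = 0.286 lbf/in = 50.09 N/m.
x = 14.75 m

14.8 m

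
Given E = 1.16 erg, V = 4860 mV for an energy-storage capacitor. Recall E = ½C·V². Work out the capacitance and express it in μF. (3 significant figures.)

Solving E = ½C·V² for C: C = 2E/V².
E = 1.16 erg = 1.160×10^-7 J; V = 4860 mV = 4.860 V.
C = 9.822×10^-9 F
9.822×10^-9 F × (1 μF / 1.000×10^-6 F) = 0.009822 μF

0.00982 μF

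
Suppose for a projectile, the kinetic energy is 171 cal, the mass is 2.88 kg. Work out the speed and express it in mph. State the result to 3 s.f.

Rearranging: v = √(2·KE/m).
KE = 171 cal = 715.5 J; m = 2.88 kg.
v = 22.29 m/s
22.29 m/s × (1 mph / 0.4470 m/s) = 49.86 mph

49.9 mph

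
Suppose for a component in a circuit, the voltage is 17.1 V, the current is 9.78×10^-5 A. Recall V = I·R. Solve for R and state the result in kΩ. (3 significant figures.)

From Ohm's law: R = V/I.
V = 17.1 V; I = 9.78×10^-5 A.
R = 1.748×10^5 Ω
1.748×10^5 Ω × (1 kΩ / 1000 Ω) = 174.8 kΩ

175 kΩ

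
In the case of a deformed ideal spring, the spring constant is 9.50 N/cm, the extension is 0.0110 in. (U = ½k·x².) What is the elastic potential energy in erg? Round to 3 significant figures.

U is given directly by: U = ½kx².
k = 9.50 N/cm = 950.0 N/m; x = 0.0110 in = 2.794×10^-4 m.
U = 3.708×10^-5 J
3.708×10^-5 J × (1 erg / 1.000×10^-7 J) = 370.8 erg

371 erg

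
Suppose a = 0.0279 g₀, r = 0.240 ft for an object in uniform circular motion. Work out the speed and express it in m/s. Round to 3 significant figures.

0.141 m/s

Solving a = v²/r for v: v = √(a·r).
a = 0.0279 g₀ = 0.2736 m/s²; r = 0.240 ft = 0.07315 m.
v = 0.1415 m/s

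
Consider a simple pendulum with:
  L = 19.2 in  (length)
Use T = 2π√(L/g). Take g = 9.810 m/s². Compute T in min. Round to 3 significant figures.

0.0233 min

Directly: T = 2π√(L/g).
L = 19.2 in = 0.4877 m; g = 9.810 m/s².
T = 1.401 s
1.401 s × (1 min / 60.00 s) = 0.02335 min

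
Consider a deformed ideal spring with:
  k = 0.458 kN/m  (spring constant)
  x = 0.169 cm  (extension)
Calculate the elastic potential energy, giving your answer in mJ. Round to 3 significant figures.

U is given directly by: U = ½kx².
k = 0.458 kN/m = 458.0 N/m; x = 0.169 cm = 0.001690 m.
U = 6.540×10^-4 J
6.540×10^-4 J × (1 mJ / 0.001000 J) = 0.6540 mJ

0.654 mJ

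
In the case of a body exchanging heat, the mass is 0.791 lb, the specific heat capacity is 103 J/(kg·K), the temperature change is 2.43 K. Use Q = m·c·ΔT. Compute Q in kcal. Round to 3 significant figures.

Q is given directly by: Q = mcΔT.
m = 0.791 lb = 0.3588 kg; c = 103 J/(kg·K); ΔT = 2.43 K.
Q = 89.80 J  (the unit combination reduces to kg·m²/s² = J)
89.80 J × (1 kcal / 4184 J) = 0.02146 kcal

0.0215 kcal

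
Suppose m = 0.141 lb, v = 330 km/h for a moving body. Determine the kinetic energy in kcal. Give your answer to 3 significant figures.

Directly: KE = ½mv².
m = 0.141 lb = 0.06396 kg; v = 330 km/h = 91.67 m/s.
KE = 268.7 J
268.7 J × (1 kcal / 4184 J) = 0.06422 kcal

0.0642 kcal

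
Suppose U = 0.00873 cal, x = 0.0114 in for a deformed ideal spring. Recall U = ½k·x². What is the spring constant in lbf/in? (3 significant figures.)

4980 lbf/in

Rearranging: k = 2U/x².
U = 0.00873 cal = 0.03653 J; x = 0.0114 in = 2.896×10^-4 m.
k = 8.713×10^5 N/m
8.713×10^5 N/m × (1 lbf/in / 175.1 N/m) = 4975 lbf/in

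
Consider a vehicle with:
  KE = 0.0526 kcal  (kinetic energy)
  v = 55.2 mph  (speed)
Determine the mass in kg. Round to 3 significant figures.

0.723 kg

Solving KE = ½mv² for m: m = 2·KE/v².
KE = 0.0526 kcal = 220.1 J; v = 55.2 mph = 24.68 m/s.
m = 0.7228 kg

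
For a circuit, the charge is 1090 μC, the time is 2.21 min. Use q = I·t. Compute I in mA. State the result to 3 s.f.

0.00822 mA

Rearranging: I = q/t.
q = 1090 μC = 0.001090 C; t = 2.21 min = 132.6 s.
I = 8.220×10^-6 A
8.220×10^-6 A × (1 mA / 0.001000 A) = 0.008220 mA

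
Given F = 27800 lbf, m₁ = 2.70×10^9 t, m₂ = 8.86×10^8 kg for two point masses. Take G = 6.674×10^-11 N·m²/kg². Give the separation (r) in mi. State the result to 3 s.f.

Solving F = G·m₁·m₂/r² for r: r = √(G·m₁m₂/F).
F = 27800 lbf = 1.237×10^5 N; m₁ = 2.70×10^9 t = 2.700×10^12 kg; m₂ = 8.86×10^8 kg; G = 6.674×10^-11 N·m²/kg².
r = 1136 m
1136 m × (1 mi / 1609 m) = 0.7060 mi

0.706 mi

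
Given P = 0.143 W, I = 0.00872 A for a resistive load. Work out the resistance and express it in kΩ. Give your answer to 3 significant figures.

Rearranging: R = P/I².
P = 0.143 W; I = 0.00872 A.
R = 1881 Ω
1881 Ω × (1 kΩ / 1000 Ω) = 1.881 kΩ

1.88 kΩ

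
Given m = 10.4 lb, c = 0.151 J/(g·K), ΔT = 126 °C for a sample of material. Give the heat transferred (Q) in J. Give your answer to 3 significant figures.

89800 J

Directly: Q = mcΔT.
m = 10.4 lb = 4.717 kg; c = 0.151 J/(g·K) = 151.0 J/(kg·K); ΔT = 126 °C = 126.0 K.
Q = 89753 J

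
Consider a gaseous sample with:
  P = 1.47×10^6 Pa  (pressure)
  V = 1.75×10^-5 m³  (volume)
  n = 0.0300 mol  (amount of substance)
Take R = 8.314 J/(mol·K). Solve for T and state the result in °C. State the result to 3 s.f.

-170 °C

From the ideal-gas law: T = PV/(nR).
P = 1.47×10^6 Pa; V = 1.75×10^-5 m³; n = 0.0300 mol; R = 8.314 J/(mol·K).
T = 103.1 K
103.1 K − 273.15 = -170.0 °C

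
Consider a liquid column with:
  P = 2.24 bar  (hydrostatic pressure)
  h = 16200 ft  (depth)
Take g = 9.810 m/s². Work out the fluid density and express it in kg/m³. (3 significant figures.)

Rearranging: ρ = P/(g·h).
P = 2.24 bar = 2.240×10^5 Pa; h = 16200 ft = 4938 m; g = 9.810 m/s².
ρ = 4.624 kg/m³

4.62 kg/m³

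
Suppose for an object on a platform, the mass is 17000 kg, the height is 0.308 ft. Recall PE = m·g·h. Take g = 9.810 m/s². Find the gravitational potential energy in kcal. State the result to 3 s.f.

Directly: PE = mgh.
m = 17000 kg; h = 0.308 ft = 0.09388 m; g = 9.810 m/s².
PE = 15656 J
15656 J × (1 kcal / 4184 J) = 3.742 kcal

3.74 kcal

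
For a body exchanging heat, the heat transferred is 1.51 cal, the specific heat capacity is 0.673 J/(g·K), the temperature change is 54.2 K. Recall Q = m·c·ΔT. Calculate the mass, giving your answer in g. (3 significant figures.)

Rearranging: m = Q/(c·ΔT).
Q = 1.51 cal = 6.318 J; c = 0.673 J/(g·K) = 673.0 J/(kg·K); ΔT = 54.2 K.
m = 1.732×10^-4 kg
1.732×10^-4 kg × (1 g / 0.001000 kg) = 0.1732 g

0.173 g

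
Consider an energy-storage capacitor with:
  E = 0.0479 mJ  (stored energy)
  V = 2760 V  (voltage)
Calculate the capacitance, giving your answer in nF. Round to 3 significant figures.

0.0126 nF

Rearranging E = ½C·V² for C: C = 2E/V².
E = 0.0479 mJ = 4.790×10^-5 J; V = 2760 V.
C = 1.258×10^-11 F
1.258×10^-11 F × (1 nF / 1.000×10^-9 F) = 0.01258 nF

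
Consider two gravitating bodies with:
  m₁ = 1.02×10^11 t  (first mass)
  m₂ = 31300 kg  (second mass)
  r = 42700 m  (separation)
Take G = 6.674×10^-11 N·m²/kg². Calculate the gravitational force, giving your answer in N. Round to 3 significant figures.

0.117 N

From Newton's law of gravitation: F = Gm₁m₂/r².
m₁ = 1.02×10^11 t = 1.020×10^14 kg; m₂ = 31300 kg; r = 42700 m; G = 6.674×10^-11 N·m²/kg².
F = 0.1169 N  (the unit combination reduces to kg·m/s² = N)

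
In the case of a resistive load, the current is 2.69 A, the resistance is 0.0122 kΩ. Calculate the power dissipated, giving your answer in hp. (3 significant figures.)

Directly: P = I²R.
I = 2.69 A; R = 0.0122 kΩ = 12.20 Ω.
P = 88.28 W
88.28 W × (1 hp / 745.7 W) = 0.1184 hp

0.118 hp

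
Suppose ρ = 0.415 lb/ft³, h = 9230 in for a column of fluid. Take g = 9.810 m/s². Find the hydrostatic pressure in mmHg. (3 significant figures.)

Directly: P = ρgh.
ρ = 0.415 lb/ft³ = 6.648 kg/m³; h = 9230 in = 234.4 m; g = 9.810 m/s².
P = 15289 Pa  (the unit combination reduces to kg/(m·s²) = Pa)
15289 Pa × (1 mmHg / 133.3 Pa) = 114.7 mmHg

115 mmHg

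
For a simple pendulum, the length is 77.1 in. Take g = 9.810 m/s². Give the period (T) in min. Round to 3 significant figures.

Directly: T = 2π√(L/g).
L = 77.1 in = 1.958 m; g = 9.810 m/s².
T = 2.807 s
2.807 s × (1 min / 60.00 s) = 0.04679 min

0.0468 min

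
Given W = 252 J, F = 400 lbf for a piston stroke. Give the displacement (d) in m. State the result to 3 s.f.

0.142 m

Solving W = F·d for d: d = W/F.
W = 252 J; F = 400 lbf = 1779 N.
d = 0.1416 m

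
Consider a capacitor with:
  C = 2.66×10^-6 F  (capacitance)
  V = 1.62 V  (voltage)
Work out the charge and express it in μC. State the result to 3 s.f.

4.31 μC

Rearranging: Q = CV.
C = 2.66×10^-6 F; V = 1.62 V.
Q = 4.309×10^-6 C
4.309×10^-6 C × (1 μC / 1.000×10^-6 C) = 4.309 μC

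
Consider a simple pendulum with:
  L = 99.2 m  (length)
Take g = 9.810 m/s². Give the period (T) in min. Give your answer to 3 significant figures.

Directly: T = 2π√(L/g).
L = 99.2 m; g = 9.810 m/s².
T = 19.98 s
19.98 s × (1 min / 60.00 s) = 0.3330 min

0.333 min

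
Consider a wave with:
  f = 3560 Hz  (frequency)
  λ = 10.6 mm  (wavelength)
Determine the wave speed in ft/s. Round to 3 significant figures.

124 ft/s

Directly: v = fλ.
f = 3560 Hz; λ = 10.6 mm = 0.01060 m.
v = 37.74 m/s
37.74 m/s × (1 ft/s / 0.3048 m/s) = 123.8 ft/s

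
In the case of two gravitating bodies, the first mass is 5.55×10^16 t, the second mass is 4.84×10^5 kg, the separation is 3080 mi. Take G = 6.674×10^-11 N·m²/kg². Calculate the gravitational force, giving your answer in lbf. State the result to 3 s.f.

F is given directly by: F = Gm₁m₂/r².
m₁ = 5.55×10^16 t = 5.550×10^19 kg; m₂ = 4.84×10^5 kg; r = 3080 mi = 4.957×10^6 m; G = 6.674×10^-11 N·m²/kg².
F = 72.97 N  (the unit combination reduces to kg·m/s² = N)
72.97 N × (1 lbf / 4.448 N) = 16.40 lbf

16.4 lbf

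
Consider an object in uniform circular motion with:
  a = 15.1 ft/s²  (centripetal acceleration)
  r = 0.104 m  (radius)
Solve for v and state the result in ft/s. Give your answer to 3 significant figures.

2.27 ft/s

Rearranging: v = √(a·r).
a = 15.1 ft/s² = 4.602 m/s²; r = 0.104 m.
v = 0.6919 m/s
0.6919 m/s × (1 ft/s / 0.3048 m/s) = 2.270 ft/s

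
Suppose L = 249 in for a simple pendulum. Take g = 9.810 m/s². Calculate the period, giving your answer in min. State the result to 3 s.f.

T is given directly by: T = 2π√(L/g).
L = 249 in = 6.325 m; g = 9.810 m/s².
T = 5.045 s
5.045 s × (1 min / 60.00 s) = 0.08408 min

0.0841 min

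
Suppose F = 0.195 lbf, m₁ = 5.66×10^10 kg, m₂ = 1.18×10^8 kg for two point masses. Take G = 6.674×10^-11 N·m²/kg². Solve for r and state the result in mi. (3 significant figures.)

From Newton's law of gravitation: r = √(G·m₁m₂/F).
F = 0.195 lbf = 0.8674 N; m₁ = 5.66×10^10 kg; m₂ = 1.18×10^8 kg; G = 6.674×10^-11 N·m²/kg².
r = 22669 m
22669 m × (1 mi / 1609 m) = 14.09 mi

14.1 mi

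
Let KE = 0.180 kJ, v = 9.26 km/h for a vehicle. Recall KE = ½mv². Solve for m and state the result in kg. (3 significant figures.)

Rearranging KE = ½mv² for m: m = 2·KE/v².
KE = 0.180 kJ = 180.0 J; v = 9.26 km/h = 2.572 m/s.
m = 54.41 kg

54.4 kg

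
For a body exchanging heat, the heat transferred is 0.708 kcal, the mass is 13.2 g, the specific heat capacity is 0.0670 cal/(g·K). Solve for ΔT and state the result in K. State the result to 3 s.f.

801 K

Rearranging Q = m·c·ΔT for ΔT: ΔT = Q/(m·c).
Q = 0.708 kcal = 2962 J; m = 13.2 g = 0.01320 kg; c = 0.0670 cal/(g·K) = 280.3 J/(kg·K).
ΔT = 800.5 K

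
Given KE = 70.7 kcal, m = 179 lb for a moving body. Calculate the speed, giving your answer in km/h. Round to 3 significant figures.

Solving KE = ½mv² for v: v = √(2·KE/m).
KE = 70.7 kcal = 2.958×10^5 J; m = 179 lb = 81.19 kg.
v = 85.36 m/s
85.36 m/s × (1 km/h / 0.2778 m/s) = 307.3 km/h

307 km/h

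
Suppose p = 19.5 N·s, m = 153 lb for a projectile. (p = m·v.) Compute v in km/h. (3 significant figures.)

1.01 km/h

Rearranging p = m·v for v: v = p/m.
p = 19.5 N·s = 19.50 kg·m/s; m = 153 lb = 69.40 kg.
v = 0.2810 m/s
0.2810 m/s × (1 km/h / 0.2778 m/s) = 1.012 km/h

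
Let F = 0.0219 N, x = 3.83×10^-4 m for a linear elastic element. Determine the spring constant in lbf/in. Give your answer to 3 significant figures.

0.327 lbf/in

Solving F = k·x for k: k = F/x.
F = 0.0219 N; x = 3.83×10^-4 m.
k = 57.18 N/m
57.18 N/m × (1 lbf/in / 175.1 N/m) = 0.3265 lbf/in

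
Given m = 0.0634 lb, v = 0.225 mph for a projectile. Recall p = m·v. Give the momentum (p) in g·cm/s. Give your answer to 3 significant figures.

p is given directly by: p = mv.
m = 0.0634 lb = 0.02876 kg; v = 0.225 mph = 0.1006 m/s.
p = 0.002893 kg·m/s
0.002893 kg·m/s × (1 g·cm/s / 1.000×10^-5 kg·m/s) = 289.3 g·cm/s

289 g·cm/s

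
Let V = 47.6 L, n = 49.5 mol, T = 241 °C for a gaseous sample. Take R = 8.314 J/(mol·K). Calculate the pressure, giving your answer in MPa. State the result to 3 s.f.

From the ideal-gas law: P = nRT/V.
V = 47.6 L = 0.04760 m³; n = 49.5 mol; T = 241 °C = 514.1 K; R = 8.314 J/(mol·K).
P = 4.445×10^6 Pa
4.445×10^6 Pa × (1 MPa / 1.000×10^6 Pa) = 4.445 MPa

4.45 MPa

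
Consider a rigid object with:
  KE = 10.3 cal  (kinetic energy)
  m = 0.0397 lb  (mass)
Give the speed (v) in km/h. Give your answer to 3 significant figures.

249 km/h

Solving KE = ½mv² for v: v = √(2·KE/m).
KE = 10.3 cal = 43.10 J; m = 0.0397 lb = 0.01801 kg.
v = 69.18 m/s
69.18 m/s × (1 km/h / 0.2778 m/s) = 249.1 km/h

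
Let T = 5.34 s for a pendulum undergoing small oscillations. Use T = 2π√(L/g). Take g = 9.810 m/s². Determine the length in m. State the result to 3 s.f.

7.09 m

Solving T = 2π√(L/g) for L: L = g·(T/2π)².
T = 5.34 s; g = 9.810 m/s².
L = 7.086 m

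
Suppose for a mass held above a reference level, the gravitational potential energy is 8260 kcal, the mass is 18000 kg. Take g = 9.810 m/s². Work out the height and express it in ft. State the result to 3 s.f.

642 ft

Rearranging PE = m·g·h for h: h = PE/(m·g).
PE = 8260 kcal = 3.456×10^7 J; m = 18000 kg; g = 9.810 m/s².
h = 195.7 m
195.7 m × (1 ft / 0.3048 m) = 642.1 ft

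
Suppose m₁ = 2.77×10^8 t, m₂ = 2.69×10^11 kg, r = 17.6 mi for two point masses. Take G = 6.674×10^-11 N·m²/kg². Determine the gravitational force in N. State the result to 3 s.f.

From Newton's law of gravitation: F = Gm₁m₂/r².
m₁ = 2.77×10^8 t = 2.770×10^11 kg; m₂ = 2.69×10^11 kg; r = 17.6 mi = 28324 m; G = 6.674×10^-11 N·m²/kg².
F = 6199 N

6200 N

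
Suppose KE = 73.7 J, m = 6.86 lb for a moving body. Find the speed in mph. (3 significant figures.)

Rearranging: v = √(2·KE/m).
KE = 73.7 J; m = 6.86 lb = 3.112 kg.
v = 6.883 m/s
6.883 m/s × (1 mph / 0.4470 m/s) = 15.40 mph

15.4 mph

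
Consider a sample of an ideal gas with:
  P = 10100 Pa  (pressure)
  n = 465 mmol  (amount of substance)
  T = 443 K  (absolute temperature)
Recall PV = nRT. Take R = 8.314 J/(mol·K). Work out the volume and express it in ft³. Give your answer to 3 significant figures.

5.99 ft³

From the ideal-gas law: V = nRT/P.
P = 10100 Pa; n = 465 mmol = 0.4650 mol; T = 443 K; R = 8.314 J/(mol·K).
V = 0.1696 m³
0.1696 m³ × (1 ft³ / 0.02832 m³) = 5.988 ft³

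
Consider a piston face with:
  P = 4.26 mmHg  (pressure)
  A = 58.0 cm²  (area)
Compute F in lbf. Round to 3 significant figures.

Rearranging P = F/A for F: F = P·A.
P = 4.26 mmHg = 568.0 Pa; A = 58.0 cm² = 0.005800 m².
F = 3.294 N  (the unit combination reduces to kg·m/s² = N)
3.294 N × (1 lbf / 4.448 N) = 0.7405 lbf

0.741 lbf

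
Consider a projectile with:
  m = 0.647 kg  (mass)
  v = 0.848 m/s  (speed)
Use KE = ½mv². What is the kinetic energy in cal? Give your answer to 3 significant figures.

Directly: KE = ½mv².
m = 0.647 kg; v = 0.848 m/s.
KE = 0.2326 J  (the unit combination reduces to kg·m²/s² = J)
0.2326 J × (1 cal / 4.184 J) = 0.05560 cal

0.0556 cal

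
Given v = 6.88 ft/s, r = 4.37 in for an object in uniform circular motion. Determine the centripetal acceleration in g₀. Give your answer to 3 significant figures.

4.04 g₀

Directly: a = v²/r.
v = 6.88 ft/s = 2.097 m/s; r = 4.37 in = 0.1110 m.
a = 39.62 m/s²
39.62 m/s² × (1 g₀ / 9.807 m/s²) = 4.040 g₀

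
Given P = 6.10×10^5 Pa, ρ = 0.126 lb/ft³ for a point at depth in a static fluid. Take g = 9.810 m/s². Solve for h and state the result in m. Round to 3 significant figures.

30800 m

Rearranging P = ρ·g·h for h: h = P/(ρ·g).
P = 6.10×10^5 Pa; ρ = 0.126 lb/ft³ = 2.018 kg/m³; g = 9.810 m/s².
h = 30808 m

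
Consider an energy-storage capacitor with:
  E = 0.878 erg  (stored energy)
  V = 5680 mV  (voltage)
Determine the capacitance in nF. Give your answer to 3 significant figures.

Rearranging: C = 2E/V².
E = 0.878 erg = 8.780×10^-8 J; V = 5680 mV = 5.680 V.
C = 5.443×10^-9 F
5.443×10^-9 F × (1 nF / 1.000×10^-9 F) = 5.443 nF

5.44 nF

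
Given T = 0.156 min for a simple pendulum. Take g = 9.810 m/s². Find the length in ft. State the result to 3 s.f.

Solving T = 2π√(L/g) for L: L = g·(T/2π)².
T = 0.156 min = 9.360 s; g = 9.810 m/s².
L = 21.77 m
21.77 m × (1 ft / 0.3048 m) = 71.42 ft

71.4 ft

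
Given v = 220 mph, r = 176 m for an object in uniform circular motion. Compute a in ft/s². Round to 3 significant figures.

a is given directly by: a = v²/r.
v = 220 mph = 98.35 m/s; r = 176 m.
a = 54.96 m/s²
54.96 m/s² × (1 ft/s² / 0.3048 m/s²) = 180.3 ft/s²

180 ft/s²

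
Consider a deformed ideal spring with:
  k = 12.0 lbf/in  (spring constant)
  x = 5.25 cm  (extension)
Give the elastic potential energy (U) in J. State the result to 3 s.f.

2.90 J

U is given directly by: U = ½kx².
k = 12.0 lbf/in = 2102 N/m; x = 5.25 cm = 0.05250 m.
U = 2.896 J  (the unit combination reduces to kg·m²/s² = J)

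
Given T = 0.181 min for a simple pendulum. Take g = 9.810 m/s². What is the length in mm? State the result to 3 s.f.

29300 mm

Rearranging T = 2π√(L/g) for L: L = g·(T/2π)².
T = 0.181 min = 10.86 s; g = 9.810 m/s².
L = 29.31 m
29.31 m × (1 mm / 0.001000 m) = 29307 mm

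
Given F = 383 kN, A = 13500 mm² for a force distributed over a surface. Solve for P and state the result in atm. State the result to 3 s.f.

Directly: P = F/A.
F = 383 kN = 3.830×10^5 N; A = 13500 mm² = 0.01350 m².
P = 2.837×10^7 Pa
2.837×10^7 Pa × (1 atm / 1.013×10^5 Pa) = 280.0 atm

280 atm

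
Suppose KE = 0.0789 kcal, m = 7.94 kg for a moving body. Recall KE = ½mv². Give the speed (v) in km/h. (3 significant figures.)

Solving KE = ½mv² for v: v = √(2·KE/m).
KE = 0.0789 kcal = 330.1 J; m = 7.94 kg.
v = 9.119 m/s
9.119 m/s × (1 km/h / 0.2778 m/s) = 32.83 km/h

32.8 km/h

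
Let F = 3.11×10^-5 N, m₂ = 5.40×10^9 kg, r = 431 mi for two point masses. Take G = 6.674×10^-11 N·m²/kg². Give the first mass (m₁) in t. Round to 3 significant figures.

41500 t

From Newton's law of gravitation: m₁ = F·r²/(G·m₂).
F = 3.11×10^-5 N; m₂ = 5.40×10^9 kg; r = 431 mi = 6.936×10^5 m; G = 6.674×10^-11 N·m²/kg².
m₁ = 4.152×10^7 kg
4.152×10^7 kg × (1 t / 1000 kg) = 41518 t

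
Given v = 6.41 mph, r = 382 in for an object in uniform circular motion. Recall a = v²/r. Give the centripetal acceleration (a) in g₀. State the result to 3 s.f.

Directly: a = v²/r.
v = 6.41 mph = 2.866 m/s; r = 382 in = 9.703 m.
a = 0.8463 m/s²
0.8463 m/s² × (1 g₀ / 9.807 m/s²) = 0.08630 g₀

0.0863 g₀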